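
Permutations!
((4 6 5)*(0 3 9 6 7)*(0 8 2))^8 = (0 2 8 7 4 5 6 9 3)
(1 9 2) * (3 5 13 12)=(1 9 2)(3 5 13 12)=[0, 9, 1, 5, 4, 13, 6, 7, 8, 2, 10, 11, 3, 12]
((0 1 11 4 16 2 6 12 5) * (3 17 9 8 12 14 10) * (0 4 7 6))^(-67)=(0 4 8 3 6 1 16 12 17 14 11 2 5 9 10 7)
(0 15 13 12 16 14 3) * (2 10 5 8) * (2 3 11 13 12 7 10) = (0 15 12 16 14 11 13 7 10 5 8 3) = [15, 1, 2, 0, 4, 8, 6, 10, 3, 9, 5, 13, 16, 7, 11, 12, 14]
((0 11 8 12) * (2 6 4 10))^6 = (0 8)(2 4)(6 10)(11 12)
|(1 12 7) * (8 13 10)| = |(1 12 7)(8 13 10)| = 3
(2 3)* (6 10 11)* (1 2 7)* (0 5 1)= (0 5 1 2 3 7)(6 10 11)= [5, 2, 3, 7, 4, 1, 10, 0, 8, 9, 11, 6]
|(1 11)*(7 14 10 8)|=4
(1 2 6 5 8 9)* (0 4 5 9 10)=(0 4 5 8 10)(1 2 6 9)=[4, 2, 6, 3, 5, 8, 9, 7, 10, 1, 0]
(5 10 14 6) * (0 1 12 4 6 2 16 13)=(0 1 12 4 6 5 10 14 2 16 13)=[1, 12, 16, 3, 6, 10, 5, 7, 8, 9, 14, 11, 4, 0, 2, 15, 13]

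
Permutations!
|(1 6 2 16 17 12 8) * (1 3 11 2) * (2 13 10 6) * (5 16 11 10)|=12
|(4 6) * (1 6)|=3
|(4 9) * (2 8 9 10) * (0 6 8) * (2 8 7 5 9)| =9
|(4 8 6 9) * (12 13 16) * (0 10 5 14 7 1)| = 12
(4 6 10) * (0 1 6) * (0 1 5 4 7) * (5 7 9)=(0 7)(1 6 10 9 5 4)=[7, 6, 2, 3, 1, 4, 10, 0, 8, 5, 9]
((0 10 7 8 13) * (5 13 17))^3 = (0 8 13 7 5 10 17)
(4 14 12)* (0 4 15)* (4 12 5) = [12, 1, 2, 3, 14, 4, 6, 7, 8, 9, 10, 11, 15, 13, 5, 0] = (0 12 15)(4 14 5)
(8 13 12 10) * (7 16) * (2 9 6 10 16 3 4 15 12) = (2 9 6 10 8 13)(3 4 15 12 16 7) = [0, 1, 9, 4, 15, 5, 10, 3, 13, 6, 8, 11, 16, 2, 14, 12, 7]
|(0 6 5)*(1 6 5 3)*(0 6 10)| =|(0 5 6 3 1 10)| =6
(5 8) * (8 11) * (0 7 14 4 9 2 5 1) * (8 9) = [7, 0, 5, 3, 8, 11, 6, 14, 1, 2, 10, 9, 12, 13, 4] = (0 7 14 4 8 1)(2 5 11 9)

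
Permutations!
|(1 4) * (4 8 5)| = 4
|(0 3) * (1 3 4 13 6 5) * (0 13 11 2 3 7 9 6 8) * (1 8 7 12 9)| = 13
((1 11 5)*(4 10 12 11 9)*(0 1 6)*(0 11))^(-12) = ((0 1 9 4 10 12)(5 6 11))^(-12) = (12)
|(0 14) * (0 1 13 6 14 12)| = |(0 12)(1 13 6 14)| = 4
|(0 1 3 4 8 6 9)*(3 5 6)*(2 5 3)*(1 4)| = 14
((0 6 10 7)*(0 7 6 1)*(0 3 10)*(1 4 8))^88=(0 3 4 10 8 6 1)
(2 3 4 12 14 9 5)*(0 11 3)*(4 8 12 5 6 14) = (0 11 3 8 12 4 5 2)(6 14 9) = [11, 1, 0, 8, 5, 2, 14, 7, 12, 6, 10, 3, 4, 13, 9]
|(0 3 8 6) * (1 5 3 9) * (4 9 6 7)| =14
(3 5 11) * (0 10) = (0 10)(3 5 11) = [10, 1, 2, 5, 4, 11, 6, 7, 8, 9, 0, 3]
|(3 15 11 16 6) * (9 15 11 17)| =12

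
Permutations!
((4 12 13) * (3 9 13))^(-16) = (3 12 4 13 9) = ((3 9 13 4 12))^(-16)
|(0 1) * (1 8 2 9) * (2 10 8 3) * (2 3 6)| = 10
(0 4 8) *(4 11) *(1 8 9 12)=(0 11 4 9 12 1 8)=[11, 8, 2, 3, 9, 5, 6, 7, 0, 12, 10, 4, 1]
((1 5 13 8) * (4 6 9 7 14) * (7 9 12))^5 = ((1 5 13 8)(4 6 12 7 14))^5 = (14)(1 5 13 8)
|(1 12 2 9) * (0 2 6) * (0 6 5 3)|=7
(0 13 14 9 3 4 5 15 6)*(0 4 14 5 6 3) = (0 13 5 15 3 14 9)(4 6) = [13, 1, 2, 14, 6, 15, 4, 7, 8, 0, 10, 11, 12, 5, 9, 3]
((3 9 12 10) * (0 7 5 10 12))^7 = ((12)(0 7 5 10 3 9))^7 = (12)(0 7 5 10 3 9)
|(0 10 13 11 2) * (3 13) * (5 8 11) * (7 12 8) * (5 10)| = 21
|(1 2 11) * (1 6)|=4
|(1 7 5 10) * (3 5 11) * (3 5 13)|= 10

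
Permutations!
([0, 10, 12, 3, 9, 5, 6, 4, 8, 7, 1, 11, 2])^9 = (1 10)(2 12)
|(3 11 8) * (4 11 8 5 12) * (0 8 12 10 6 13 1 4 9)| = |(0 8 3 12 9)(1 4 11 5 10 6 13)| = 35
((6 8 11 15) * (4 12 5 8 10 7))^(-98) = ((4 12 5 8 11 15 6 10 7))^(-98) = (4 12 5 8 11 15 6 10 7)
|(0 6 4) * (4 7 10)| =5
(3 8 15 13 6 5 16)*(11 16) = (3 8 15 13 6 5 11 16) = [0, 1, 2, 8, 4, 11, 5, 7, 15, 9, 10, 16, 12, 6, 14, 13, 3]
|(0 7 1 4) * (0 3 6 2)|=|(0 7 1 4 3 6 2)|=7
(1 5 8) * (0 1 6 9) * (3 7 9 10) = (0 1 5 8 6 10 3 7 9) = [1, 5, 2, 7, 4, 8, 10, 9, 6, 0, 3]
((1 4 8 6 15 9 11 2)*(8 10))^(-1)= ((1 4 10 8 6 15 9 11 2))^(-1)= (1 2 11 9 15 6 8 10 4)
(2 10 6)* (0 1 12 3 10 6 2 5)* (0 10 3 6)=[1, 12, 0, 3, 4, 10, 5, 7, 8, 9, 2, 11, 6]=(0 1 12 6 5 10 2)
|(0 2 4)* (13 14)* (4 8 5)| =|(0 2 8 5 4)(13 14)| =10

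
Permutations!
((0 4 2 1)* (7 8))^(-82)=(8)(0 2)(1 4)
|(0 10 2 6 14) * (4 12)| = 10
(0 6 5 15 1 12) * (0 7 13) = (0 6 5 15 1 12 7 13) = [6, 12, 2, 3, 4, 15, 5, 13, 8, 9, 10, 11, 7, 0, 14, 1]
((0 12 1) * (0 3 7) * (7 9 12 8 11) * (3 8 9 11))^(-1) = ((0 9 12 1 8 3 11 7))^(-1) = (0 7 11 3 8 1 12 9)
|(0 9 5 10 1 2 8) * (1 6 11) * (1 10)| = |(0 9 5 1 2 8)(6 11 10)| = 6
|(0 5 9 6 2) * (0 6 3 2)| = |(0 5 9 3 2 6)| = 6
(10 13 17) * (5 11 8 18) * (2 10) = (2 10 13 17)(5 11 8 18) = [0, 1, 10, 3, 4, 11, 6, 7, 18, 9, 13, 8, 12, 17, 14, 15, 16, 2, 5]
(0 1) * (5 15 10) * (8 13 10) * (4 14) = (0 1)(4 14)(5 15 8 13 10) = [1, 0, 2, 3, 14, 15, 6, 7, 13, 9, 5, 11, 12, 10, 4, 8]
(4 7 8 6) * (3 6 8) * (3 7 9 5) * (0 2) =(0 2)(3 6 4 9 5) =[2, 1, 0, 6, 9, 3, 4, 7, 8, 5]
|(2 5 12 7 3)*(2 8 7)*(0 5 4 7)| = 8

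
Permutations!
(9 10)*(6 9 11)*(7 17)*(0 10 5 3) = (0 10 11 6 9 5 3)(7 17) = [10, 1, 2, 0, 4, 3, 9, 17, 8, 5, 11, 6, 12, 13, 14, 15, 16, 7]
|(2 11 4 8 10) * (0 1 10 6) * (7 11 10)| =14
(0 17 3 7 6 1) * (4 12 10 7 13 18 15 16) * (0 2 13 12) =(0 17 3 12 10 7 6 1 2 13 18 15 16 4) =[17, 2, 13, 12, 0, 5, 1, 6, 8, 9, 7, 11, 10, 18, 14, 16, 4, 3, 15]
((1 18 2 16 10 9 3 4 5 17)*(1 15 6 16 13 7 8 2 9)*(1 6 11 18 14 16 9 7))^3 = ((1 14 16 10 6 9 3 4 5 17 15 11 18 7 8 2 13))^3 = (1 10 3 17 18 2 14 6 4 15 7 13 16 9 5 11 8)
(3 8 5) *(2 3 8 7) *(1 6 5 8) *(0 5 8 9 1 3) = (0 5 3 7 2)(1 6 8 9) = [5, 6, 0, 7, 4, 3, 8, 2, 9, 1]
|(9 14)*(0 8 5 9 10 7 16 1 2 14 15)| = |(0 8 5 9 15)(1 2 14 10 7 16)| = 30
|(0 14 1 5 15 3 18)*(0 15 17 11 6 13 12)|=9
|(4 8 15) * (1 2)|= |(1 2)(4 8 15)|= 6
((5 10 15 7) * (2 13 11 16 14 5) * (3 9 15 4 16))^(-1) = ((2 13 11 3 9 15 7)(4 16 14 5 10))^(-1) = (2 7 15 9 3 11 13)(4 10 5 14 16)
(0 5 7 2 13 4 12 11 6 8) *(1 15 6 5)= (0 1 15 6 8)(2 13 4 12 11 5 7)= [1, 15, 13, 3, 12, 7, 8, 2, 0, 9, 10, 5, 11, 4, 14, 6]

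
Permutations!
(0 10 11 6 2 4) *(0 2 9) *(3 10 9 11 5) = (0 9)(2 4)(3 10 5)(6 11) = [9, 1, 4, 10, 2, 3, 11, 7, 8, 0, 5, 6]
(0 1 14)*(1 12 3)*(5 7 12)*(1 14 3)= (0 5 7 12 1 3 14)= [5, 3, 2, 14, 4, 7, 6, 12, 8, 9, 10, 11, 1, 13, 0]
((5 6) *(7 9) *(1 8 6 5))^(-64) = (9)(1 6 8)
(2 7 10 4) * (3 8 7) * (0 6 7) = (0 6 7 10 4 2 3 8) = [6, 1, 3, 8, 2, 5, 7, 10, 0, 9, 4]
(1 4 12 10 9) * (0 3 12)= (0 3 12 10 9 1 4)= [3, 4, 2, 12, 0, 5, 6, 7, 8, 1, 9, 11, 10]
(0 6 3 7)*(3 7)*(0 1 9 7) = [6, 9, 2, 3, 4, 5, 0, 1, 8, 7] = (0 6)(1 9 7)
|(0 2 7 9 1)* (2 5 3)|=7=|(0 5 3 2 7 9 1)|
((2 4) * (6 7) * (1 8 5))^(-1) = ((1 8 5)(2 4)(6 7))^(-1) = (1 5 8)(2 4)(6 7)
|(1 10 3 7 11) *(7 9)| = 6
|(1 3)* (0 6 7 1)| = 5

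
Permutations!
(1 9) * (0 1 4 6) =(0 1 9 4 6) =[1, 9, 2, 3, 6, 5, 0, 7, 8, 4]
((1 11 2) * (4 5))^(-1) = (1 2 11)(4 5)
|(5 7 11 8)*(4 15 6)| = 12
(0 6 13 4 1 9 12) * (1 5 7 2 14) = (0 6 13 4 5 7 2 14 1 9 12) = [6, 9, 14, 3, 5, 7, 13, 2, 8, 12, 10, 11, 0, 4, 1]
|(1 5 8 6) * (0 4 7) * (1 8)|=|(0 4 7)(1 5)(6 8)|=6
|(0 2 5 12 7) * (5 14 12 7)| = 6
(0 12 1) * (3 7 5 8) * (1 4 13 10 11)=(0 12 4 13 10 11 1)(3 7 5 8)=[12, 0, 2, 7, 13, 8, 6, 5, 3, 9, 11, 1, 4, 10]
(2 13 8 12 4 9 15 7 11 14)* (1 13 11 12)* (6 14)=(1 13 8)(2 11 6 14)(4 9 15 7 12)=[0, 13, 11, 3, 9, 5, 14, 12, 1, 15, 10, 6, 4, 8, 2, 7]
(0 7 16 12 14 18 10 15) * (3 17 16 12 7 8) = (0 8 3 17 16 7 12 14 18 10 15) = [8, 1, 2, 17, 4, 5, 6, 12, 3, 9, 15, 11, 14, 13, 18, 0, 7, 16, 10]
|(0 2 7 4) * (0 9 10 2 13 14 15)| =20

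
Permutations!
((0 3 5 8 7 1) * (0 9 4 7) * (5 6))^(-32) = (9)(0 5 3 8 6)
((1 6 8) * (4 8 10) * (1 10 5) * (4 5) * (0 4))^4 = ((0 4 8 10 5 1 6))^4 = (0 5 4 1 8 6 10)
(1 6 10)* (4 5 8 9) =(1 6 10)(4 5 8 9) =[0, 6, 2, 3, 5, 8, 10, 7, 9, 4, 1]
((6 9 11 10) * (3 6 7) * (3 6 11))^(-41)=(3 11 10 7 6 9)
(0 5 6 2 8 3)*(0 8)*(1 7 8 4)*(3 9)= (0 5 6 2)(1 7 8 9 3 4)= [5, 7, 0, 4, 1, 6, 2, 8, 9, 3]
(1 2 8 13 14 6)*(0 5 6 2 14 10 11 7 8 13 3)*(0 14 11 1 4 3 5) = (1 11 7 8 5 6 4 3 14 2 13 10) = [0, 11, 13, 14, 3, 6, 4, 8, 5, 9, 1, 7, 12, 10, 2]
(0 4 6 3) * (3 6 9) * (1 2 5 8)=(0 4 9 3)(1 2 5 8)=[4, 2, 5, 0, 9, 8, 6, 7, 1, 3]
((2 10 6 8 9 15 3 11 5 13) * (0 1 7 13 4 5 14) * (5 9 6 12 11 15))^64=(15)(0 1 7 13 2 10 12 11 14)(4 9 5)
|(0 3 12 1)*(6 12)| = 5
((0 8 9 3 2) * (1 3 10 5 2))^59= ((0 8 9 10 5 2)(1 3))^59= (0 2 5 10 9 8)(1 3)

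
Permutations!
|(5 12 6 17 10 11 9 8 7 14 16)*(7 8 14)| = 9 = |(5 12 6 17 10 11 9 14 16)|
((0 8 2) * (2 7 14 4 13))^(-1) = (0 2 13 4 14 7 8)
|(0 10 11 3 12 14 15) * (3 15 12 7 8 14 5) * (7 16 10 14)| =18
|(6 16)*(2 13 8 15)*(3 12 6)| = 4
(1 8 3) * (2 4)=(1 8 3)(2 4)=[0, 8, 4, 1, 2, 5, 6, 7, 3]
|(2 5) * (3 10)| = |(2 5)(3 10)| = 2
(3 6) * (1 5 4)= (1 5 4)(3 6)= [0, 5, 2, 6, 1, 4, 3]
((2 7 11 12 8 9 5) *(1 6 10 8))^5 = (1 5)(2 6)(7 10)(8 11)(9 12)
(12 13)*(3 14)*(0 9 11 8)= [9, 1, 2, 14, 4, 5, 6, 7, 0, 11, 10, 8, 13, 12, 3]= (0 9 11 8)(3 14)(12 13)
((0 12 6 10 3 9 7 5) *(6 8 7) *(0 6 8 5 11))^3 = (0 6 9 11 5 3 7 12 10 8)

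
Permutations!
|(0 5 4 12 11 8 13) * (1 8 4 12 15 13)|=14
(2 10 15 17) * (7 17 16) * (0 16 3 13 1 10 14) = (0 16 7 17 2 14)(1 10 15 3 13) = [16, 10, 14, 13, 4, 5, 6, 17, 8, 9, 15, 11, 12, 1, 0, 3, 7, 2]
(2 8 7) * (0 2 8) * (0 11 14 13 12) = (0 2 11 14 13 12)(7 8) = [2, 1, 11, 3, 4, 5, 6, 8, 7, 9, 10, 14, 0, 12, 13]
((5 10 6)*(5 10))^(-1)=((6 10))^(-1)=(6 10)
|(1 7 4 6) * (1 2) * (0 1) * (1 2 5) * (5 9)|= |(0 2)(1 7 4 6 9 5)|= 6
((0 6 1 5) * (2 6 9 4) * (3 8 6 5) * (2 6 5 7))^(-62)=(0 4 1 8)(3 5 9 6)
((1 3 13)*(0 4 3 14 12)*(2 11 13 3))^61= (0 1 2 12 13 4 14 11)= ((0 4 2 11 13 1 14 12))^61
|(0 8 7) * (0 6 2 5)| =6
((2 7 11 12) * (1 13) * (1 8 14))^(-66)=(1 8)(2 11)(7 12)(13 14)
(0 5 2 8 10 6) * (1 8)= (0 5 2 1 8 10 6)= [5, 8, 1, 3, 4, 2, 0, 7, 10, 9, 6]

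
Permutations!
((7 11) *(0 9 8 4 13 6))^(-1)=((0 9 8 4 13 6)(7 11))^(-1)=(0 6 13 4 8 9)(7 11)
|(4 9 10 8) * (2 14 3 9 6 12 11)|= |(2 14 3 9 10 8 4 6 12 11)|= 10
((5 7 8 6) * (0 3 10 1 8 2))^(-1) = ((0 3 10 1 8 6 5 7 2))^(-1) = (0 2 7 5 6 8 1 10 3)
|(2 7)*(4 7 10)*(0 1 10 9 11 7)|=4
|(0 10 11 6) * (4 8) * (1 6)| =10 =|(0 10 11 1 6)(4 8)|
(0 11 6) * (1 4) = [11, 4, 2, 3, 1, 5, 0, 7, 8, 9, 10, 6] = (0 11 6)(1 4)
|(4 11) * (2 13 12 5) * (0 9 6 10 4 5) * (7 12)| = 11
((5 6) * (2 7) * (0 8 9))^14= (0 9 8)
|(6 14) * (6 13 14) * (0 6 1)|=|(0 6 1)(13 14)|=6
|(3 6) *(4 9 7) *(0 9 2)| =10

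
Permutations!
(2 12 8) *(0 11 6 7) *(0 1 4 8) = (0 11 6 7 1 4 8 2 12) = [11, 4, 12, 3, 8, 5, 7, 1, 2, 9, 10, 6, 0]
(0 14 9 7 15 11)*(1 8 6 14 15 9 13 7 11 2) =(0 15 2 1 8 6 14 13 7 9 11) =[15, 8, 1, 3, 4, 5, 14, 9, 6, 11, 10, 0, 12, 7, 13, 2]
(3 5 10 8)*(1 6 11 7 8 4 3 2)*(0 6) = (0 6 11 7 8 2 1)(3 5 10 4) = [6, 0, 1, 5, 3, 10, 11, 8, 2, 9, 4, 7]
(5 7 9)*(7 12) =(5 12 7 9) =[0, 1, 2, 3, 4, 12, 6, 9, 8, 5, 10, 11, 7]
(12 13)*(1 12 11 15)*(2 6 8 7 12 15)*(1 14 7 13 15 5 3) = [0, 5, 6, 1, 4, 3, 8, 12, 13, 9, 10, 2, 15, 11, 7, 14] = (1 5 3)(2 6 8 13 11)(7 12 15 14)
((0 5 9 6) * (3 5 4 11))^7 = ((0 4 11 3 5 9 6))^7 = (11)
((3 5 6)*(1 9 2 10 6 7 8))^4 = (1 6 8 10 7 2 5 9 3)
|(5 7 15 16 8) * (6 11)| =|(5 7 15 16 8)(6 11)| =10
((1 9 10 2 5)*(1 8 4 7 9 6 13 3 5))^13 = (1 13 5 4 9 2 6 3 8 7 10)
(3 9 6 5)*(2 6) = [0, 1, 6, 9, 4, 3, 5, 7, 8, 2] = (2 6 5 3 9)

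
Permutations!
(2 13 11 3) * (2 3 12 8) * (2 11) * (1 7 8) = [0, 7, 13, 3, 4, 5, 6, 8, 11, 9, 10, 12, 1, 2] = (1 7 8 11 12)(2 13)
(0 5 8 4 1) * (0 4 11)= (0 5 8 11)(1 4)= [5, 4, 2, 3, 1, 8, 6, 7, 11, 9, 10, 0]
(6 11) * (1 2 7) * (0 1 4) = (0 1 2 7 4)(6 11) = [1, 2, 7, 3, 0, 5, 11, 4, 8, 9, 10, 6]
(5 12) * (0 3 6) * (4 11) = [3, 1, 2, 6, 11, 12, 0, 7, 8, 9, 10, 4, 5] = (0 3 6)(4 11)(5 12)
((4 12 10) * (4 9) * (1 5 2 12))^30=(1 2 10 4 5 12 9)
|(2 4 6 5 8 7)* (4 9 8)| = 12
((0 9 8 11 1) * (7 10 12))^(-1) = (0 1 11 8 9)(7 12 10)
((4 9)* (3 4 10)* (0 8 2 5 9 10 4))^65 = ((0 8 2 5 9 4 10 3))^65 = (0 8 2 5 9 4 10 3)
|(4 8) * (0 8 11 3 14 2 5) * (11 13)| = 9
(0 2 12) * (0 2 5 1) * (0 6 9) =(0 5 1 6 9)(2 12) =[5, 6, 12, 3, 4, 1, 9, 7, 8, 0, 10, 11, 2]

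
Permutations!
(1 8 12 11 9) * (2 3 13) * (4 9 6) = (1 8 12 11 6 4 9)(2 3 13) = [0, 8, 3, 13, 9, 5, 4, 7, 12, 1, 10, 6, 11, 2]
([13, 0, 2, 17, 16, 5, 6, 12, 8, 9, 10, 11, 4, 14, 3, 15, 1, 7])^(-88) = [14, 13, 2, 7, 1, 5, 6, 4, 8, 9, 10, 11, 16, 3, 17, 15, 0, 12]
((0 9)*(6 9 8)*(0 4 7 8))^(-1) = ((4 7 8 6 9))^(-1) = (4 9 6 8 7)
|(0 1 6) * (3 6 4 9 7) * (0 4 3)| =|(0 1 3 6 4 9 7)| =7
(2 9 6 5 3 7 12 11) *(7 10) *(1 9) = (1 9 6 5 3 10 7 12 11 2) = [0, 9, 1, 10, 4, 3, 5, 12, 8, 6, 7, 2, 11]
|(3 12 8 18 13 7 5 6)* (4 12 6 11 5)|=6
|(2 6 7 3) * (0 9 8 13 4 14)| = |(0 9 8 13 4 14)(2 6 7 3)| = 12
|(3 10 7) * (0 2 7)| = |(0 2 7 3 10)| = 5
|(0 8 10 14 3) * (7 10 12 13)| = 8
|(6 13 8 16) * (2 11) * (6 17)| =|(2 11)(6 13 8 16 17)| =10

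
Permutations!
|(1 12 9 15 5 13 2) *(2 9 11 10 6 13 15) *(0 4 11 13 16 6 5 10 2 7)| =18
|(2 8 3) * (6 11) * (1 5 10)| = 6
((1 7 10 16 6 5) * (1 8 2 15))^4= ((1 7 10 16 6 5 8 2 15))^4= (1 6 15 16 2 10 8 7 5)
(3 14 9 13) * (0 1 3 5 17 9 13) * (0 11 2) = [1, 3, 0, 14, 4, 17, 6, 7, 8, 11, 10, 2, 12, 5, 13, 15, 16, 9] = (0 1 3 14 13 5 17 9 11 2)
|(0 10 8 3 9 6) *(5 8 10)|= |(10)(0 5 8 3 9 6)|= 6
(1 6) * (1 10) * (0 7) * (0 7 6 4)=[6, 4, 2, 3, 0, 5, 10, 7, 8, 9, 1]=(0 6 10 1 4)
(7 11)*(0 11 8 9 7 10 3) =(0 11 10 3)(7 8 9) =[11, 1, 2, 0, 4, 5, 6, 8, 9, 7, 3, 10]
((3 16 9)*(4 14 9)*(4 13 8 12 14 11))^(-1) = (3 9 14 12 8 13 16)(4 11)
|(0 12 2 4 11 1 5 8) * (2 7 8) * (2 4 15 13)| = |(0 12 7 8)(1 5 4 11)(2 15 13)| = 12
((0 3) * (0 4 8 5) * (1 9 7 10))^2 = ((0 3 4 8 5)(1 9 7 10))^2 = (0 4 5 3 8)(1 7)(9 10)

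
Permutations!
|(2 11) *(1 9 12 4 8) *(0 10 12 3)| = 8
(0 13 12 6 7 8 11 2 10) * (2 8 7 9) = [13, 1, 10, 3, 4, 5, 9, 7, 11, 2, 0, 8, 6, 12] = (0 13 12 6 9 2 10)(8 11)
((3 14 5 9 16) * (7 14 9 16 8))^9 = (3 8 14 16 9 7 5)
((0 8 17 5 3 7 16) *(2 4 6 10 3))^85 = (0 3 4 17 16 10 2 8 7 6 5) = ((0 8 17 5 2 4 6 10 3 7 16))^85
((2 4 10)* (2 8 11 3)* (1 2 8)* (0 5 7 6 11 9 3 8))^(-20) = ((0 5 7 6 11 8 9 3)(1 2 4 10))^(-20) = (0 11)(3 6)(5 8)(7 9)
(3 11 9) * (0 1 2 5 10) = [1, 2, 5, 11, 4, 10, 6, 7, 8, 3, 0, 9] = (0 1 2 5 10)(3 11 9)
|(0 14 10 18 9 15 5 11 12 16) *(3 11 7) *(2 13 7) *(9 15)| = |(0 14 10 18 15 5 2 13 7 3 11 12 16)| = 13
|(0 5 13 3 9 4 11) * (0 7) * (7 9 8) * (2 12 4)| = 30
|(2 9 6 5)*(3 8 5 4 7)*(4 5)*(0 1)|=|(0 1)(2 9 6 5)(3 8 4 7)|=4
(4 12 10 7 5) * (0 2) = (0 2)(4 12 10 7 5) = [2, 1, 0, 3, 12, 4, 6, 5, 8, 9, 7, 11, 10]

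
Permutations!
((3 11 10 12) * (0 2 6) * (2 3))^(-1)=((0 3 11 10 12 2 6))^(-1)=(0 6 2 12 10 11 3)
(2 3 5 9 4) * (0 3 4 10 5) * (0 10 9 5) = (0 3 10)(2 4) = [3, 1, 4, 10, 2, 5, 6, 7, 8, 9, 0]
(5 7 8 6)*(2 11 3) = [0, 1, 11, 2, 4, 7, 5, 8, 6, 9, 10, 3] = (2 11 3)(5 7 8 6)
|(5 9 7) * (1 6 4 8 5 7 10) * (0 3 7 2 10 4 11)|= 8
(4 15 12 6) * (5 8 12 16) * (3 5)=[0, 1, 2, 5, 15, 8, 4, 7, 12, 9, 10, 11, 6, 13, 14, 16, 3]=(3 5 8 12 6 4 15 16)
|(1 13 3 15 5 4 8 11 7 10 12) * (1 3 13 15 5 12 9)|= 11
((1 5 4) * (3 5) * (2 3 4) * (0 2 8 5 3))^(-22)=(8)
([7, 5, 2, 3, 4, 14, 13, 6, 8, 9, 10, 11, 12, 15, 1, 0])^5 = [0, 14, 2, 3, 4, 1, 6, 7, 8, 9, 10, 11, 12, 13, 5, 15]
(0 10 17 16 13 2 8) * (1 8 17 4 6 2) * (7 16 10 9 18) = (0 9 18 7 16 13 1 8)(2 17 10 4 6) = [9, 8, 17, 3, 6, 5, 2, 16, 0, 18, 4, 11, 12, 1, 14, 15, 13, 10, 7]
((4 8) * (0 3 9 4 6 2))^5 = (0 6 4 3 2 8 9)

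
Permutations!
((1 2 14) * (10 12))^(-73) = (1 14 2)(10 12)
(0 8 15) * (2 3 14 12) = (0 8 15)(2 3 14 12) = [8, 1, 3, 14, 4, 5, 6, 7, 15, 9, 10, 11, 2, 13, 12, 0]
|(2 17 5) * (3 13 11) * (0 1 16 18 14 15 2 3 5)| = 8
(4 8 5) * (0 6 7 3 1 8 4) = [6, 8, 2, 1, 4, 0, 7, 3, 5] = (0 6 7 3 1 8 5)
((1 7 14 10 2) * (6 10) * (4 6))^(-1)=(1 2 10 6 4 14 7)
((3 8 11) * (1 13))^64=(13)(3 8 11)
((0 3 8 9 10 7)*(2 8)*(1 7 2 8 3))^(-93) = ((0 1 7)(2 3 8 9 10))^(-93) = (2 8 10 3 9)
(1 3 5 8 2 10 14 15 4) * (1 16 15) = (1 3 5 8 2 10 14)(4 16 15) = [0, 3, 10, 5, 16, 8, 6, 7, 2, 9, 14, 11, 12, 13, 1, 4, 15]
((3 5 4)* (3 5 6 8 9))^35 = ((3 6 8 9)(4 5))^35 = (3 9 8 6)(4 5)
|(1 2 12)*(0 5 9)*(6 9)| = 12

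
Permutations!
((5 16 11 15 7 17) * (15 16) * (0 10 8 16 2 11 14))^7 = (0 8 14 10 16)(2 11)(5 17 7 15)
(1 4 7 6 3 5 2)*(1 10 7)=(1 4)(2 10 7 6 3 5)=[0, 4, 10, 5, 1, 2, 3, 6, 8, 9, 7]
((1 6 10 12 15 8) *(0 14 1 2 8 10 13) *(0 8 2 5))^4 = (0 13 14 8 1 5 6)(10 12 15)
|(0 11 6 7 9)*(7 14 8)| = |(0 11 6 14 8 7 9)| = 7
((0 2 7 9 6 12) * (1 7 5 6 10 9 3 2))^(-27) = ((0 1 7 3 2 5 6 12)(9 10))^(-27) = (0 5 7 12 2 1 6 3)(9 10)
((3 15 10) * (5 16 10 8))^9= (3 5)(8 10)(15 16)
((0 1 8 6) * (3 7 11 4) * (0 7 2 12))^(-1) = (0 12 2 3 4 11 7 6 8 1)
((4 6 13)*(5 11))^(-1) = ((4 6 13)(5 11))^(-1) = (4 13 6)(5 11)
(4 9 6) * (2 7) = [0, 1, 7, 3, 9, 5, 4, 2, 8, 6] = (2 7)(4 9 6)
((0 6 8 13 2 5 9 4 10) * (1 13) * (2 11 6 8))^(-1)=(0 10 4 9 5 2 6 11 13 1 8)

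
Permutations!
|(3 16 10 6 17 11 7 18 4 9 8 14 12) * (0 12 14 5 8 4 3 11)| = 10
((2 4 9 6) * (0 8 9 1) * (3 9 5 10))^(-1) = (0 1 4 2 6 9 3 10 5 8)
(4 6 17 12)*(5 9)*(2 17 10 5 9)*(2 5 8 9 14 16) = [0, 1, 17, 3, 6, 5, 10, 7, 9, 14, 8, 11, 4, 13, 16, 15, 2, 12] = (2 17 12 4 6 10 8 9 14 16)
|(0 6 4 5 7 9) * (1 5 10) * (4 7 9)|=8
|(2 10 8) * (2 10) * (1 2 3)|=|(1 2 3)(8 10)|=6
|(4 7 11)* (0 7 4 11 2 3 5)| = |(11)(0 7 2 3 5)| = 5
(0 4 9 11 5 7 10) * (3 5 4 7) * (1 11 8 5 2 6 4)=(0 7 10)(1 11)(2 6 4 9 8 5 3)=[7, 11, 6, 2, 9, 3, 4, 10, 5, 8, 0, 1]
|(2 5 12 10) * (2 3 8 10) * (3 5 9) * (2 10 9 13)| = 6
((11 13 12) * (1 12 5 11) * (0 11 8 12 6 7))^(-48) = ((0 11 13 5 8 12 1 6 7))^(-48) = (0 1 5)(6 8 11)(7 12 13)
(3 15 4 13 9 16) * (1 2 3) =(1 2 3 15 4 13 9 16) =[0, 2, 3, 15, 13, 5, 6, 7, 8, 16, 10, 11, 12, 9, 14, 4, 1]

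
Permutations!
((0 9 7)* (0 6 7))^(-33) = ((0 9)(6 7))^(-33) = (0 9)(6 7)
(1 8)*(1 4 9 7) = (1 8 4 9 7) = [0, 8, 2, 3, 9, 5, 6, 1, 4, 7]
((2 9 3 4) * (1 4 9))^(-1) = ((1 4 2)(3 9))^(-1) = (1 2 4)(3 9)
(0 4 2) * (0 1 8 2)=[4, 8, 1, 3, 0, 5, 6, 7, 2]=(0 4)(1 8 2)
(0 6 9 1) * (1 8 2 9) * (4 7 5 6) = (0 4 7 5 6 1)(2 9 8) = [4, 0, 9, 3, 7, 6, 1, 5, 2, 8]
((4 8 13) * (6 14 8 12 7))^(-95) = ((4 12 7 6 14 8 13))^(-95) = (4 6 13 7 8 12 14)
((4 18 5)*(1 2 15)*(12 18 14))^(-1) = (1 15 2)(4 5 18 12 14)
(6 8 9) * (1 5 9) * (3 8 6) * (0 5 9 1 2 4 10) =(0 5 1 9 3 8 2 4 10) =[5, 9, 4, 8, 10, 1, 6, 7, 2, 3, 0]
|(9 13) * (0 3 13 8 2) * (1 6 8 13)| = 6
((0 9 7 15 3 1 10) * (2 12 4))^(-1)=(0 10 1 3 15 7 9)(2 4 12)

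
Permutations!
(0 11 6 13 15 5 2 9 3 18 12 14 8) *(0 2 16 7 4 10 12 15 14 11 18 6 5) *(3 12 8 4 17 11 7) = (0 18 15)(2 9 12 7 17 11 5 16 3 6 13 14 4 10 8) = [18, 1, 9, 6, 10, 16, 13, 17, 2, 12, 8, 5, 7, 14, 4, 0, 3, 11, 15]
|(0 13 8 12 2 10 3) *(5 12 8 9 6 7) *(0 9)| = 8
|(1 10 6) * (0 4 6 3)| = 6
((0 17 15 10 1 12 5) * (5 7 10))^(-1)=(0 5 15 17)(1 10 7 12)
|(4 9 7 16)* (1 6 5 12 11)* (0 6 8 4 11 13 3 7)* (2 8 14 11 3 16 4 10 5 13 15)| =|(0 6 13 16 3 7 4 9)(1 14 11)(2 8 10 5 12 15)| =24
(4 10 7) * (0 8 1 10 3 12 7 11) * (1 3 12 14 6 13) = (0 8 3 14 6 13 1 10 11)(4 12 7) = [8, 10, 2, 14, 12, 5, 13, 4, 3, 9, 11, 0, 7, 1, 6]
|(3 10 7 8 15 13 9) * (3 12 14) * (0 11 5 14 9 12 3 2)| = |(0 11 5 14 2)(3 10 7 8 15 13 12 9)| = 40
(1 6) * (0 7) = [7, 6, 2, 3, 4, 5, 1, 0] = (0 7)(1 6)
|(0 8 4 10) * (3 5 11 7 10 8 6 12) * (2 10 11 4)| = 18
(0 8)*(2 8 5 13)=[5, 1, 8, 3, 4, 13, 6, 7, 0, 9, 10, 11, 12, 2]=(0 5 13 2 8)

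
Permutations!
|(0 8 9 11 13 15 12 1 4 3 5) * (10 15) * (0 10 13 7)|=|(0 8 9 11 7)(1 4 3 5 10 15 12)|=35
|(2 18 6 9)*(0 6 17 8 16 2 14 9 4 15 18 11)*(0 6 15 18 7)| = 24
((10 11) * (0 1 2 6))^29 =(0 1 2 6)(10 11)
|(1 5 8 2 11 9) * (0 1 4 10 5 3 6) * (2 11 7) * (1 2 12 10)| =|(0 2 7 12 10 5 8 11 9 4 1 3 6)| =13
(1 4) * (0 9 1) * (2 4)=(0 9 1 2 4)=[9, 2, 4, 3, 0, 5, 6, 7, 8, 1]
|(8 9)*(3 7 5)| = 6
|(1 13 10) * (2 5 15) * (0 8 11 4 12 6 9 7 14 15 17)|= |(0 8 11 4 12 6 9 7 14 15 2 5 17)(1 13 10)|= 39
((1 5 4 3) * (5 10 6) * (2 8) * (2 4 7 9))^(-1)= ((1 10 6 5 7 9 2 8 4 3))^(-1)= (1 3 4 8 2 9 7 5 6 10)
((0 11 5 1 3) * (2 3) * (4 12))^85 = ((0 11 5 1 2 3)(4 12))^85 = (0 11 5 1 2 3)(4 12)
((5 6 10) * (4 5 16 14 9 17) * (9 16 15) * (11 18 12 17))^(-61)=(4 17 12 18 11 9 15 10 6 5)(14 16)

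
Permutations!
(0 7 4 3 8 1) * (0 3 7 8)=(0 8 1 3)(4 7)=[8, 3, 2, 0, 7, 5, 6, 4, 1]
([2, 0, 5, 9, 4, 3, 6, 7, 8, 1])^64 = (0 9 5)(1 3 2)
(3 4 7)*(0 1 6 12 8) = (0 1 6 12 8)(3 4 7) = [1, 6, 2, 4, 7, 5, 12, 3, 0, 9, 10, 11, 8]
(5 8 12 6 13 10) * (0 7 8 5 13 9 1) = (0 7 8 12 6 9 1)(10 13) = [7, 0, 2, 3, 4, 5, 9, 8, 12, 1, 13, 11, 6, 10]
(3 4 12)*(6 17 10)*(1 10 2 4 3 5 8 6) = (1 10)(2 4 12 5 8 6 17) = [0, 10, 4, 3, 12, 8, 17, 7, 6, 9, 1, 11, 5, 13, 14, 15, 16, 2]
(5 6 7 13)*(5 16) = (5 6 7 13 16) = [0, 1, 2, 3, 4, 6, 7, 13, 8, 9, 10, 11, 12, 16, 14, 15, 5]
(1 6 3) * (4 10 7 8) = (1 6 3)(4 10 7 8) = [0, 6, 2, 1, 10, 5, 3, 8, 4, 9, 7]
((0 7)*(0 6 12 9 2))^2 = ((0 7 6 12 9 2))^2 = (0 6 9)(2 7 12)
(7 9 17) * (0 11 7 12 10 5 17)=[11, 1, 2, 3, 4, 17, 6, 9, 8, 0, 5, 7, 10, 13, 14, 15, 16, 12]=(0 11 7 9)(5 17 12 10)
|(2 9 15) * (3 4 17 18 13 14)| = 6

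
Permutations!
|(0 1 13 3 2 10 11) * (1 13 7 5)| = |(0 13 3 2 10 11)(1 7 5)| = 6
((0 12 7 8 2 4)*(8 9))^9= ((0 12 7 9 8 2 4))^9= (0 7 8 4 12 9 2)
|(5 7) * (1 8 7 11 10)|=6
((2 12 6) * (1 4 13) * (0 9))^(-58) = ((0 9)(1 4 13)(2 12 6))^(-58) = (1 13 4)(2 6 12)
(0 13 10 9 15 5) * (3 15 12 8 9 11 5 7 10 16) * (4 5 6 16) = (0 13 4 5)(3 15 7 10 11 6 16)(8 9 12) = [13, 1, 2, 15, 5, 0, 16, 10, 9, 12, 11, 6, 8, 4, 14, 7, 3]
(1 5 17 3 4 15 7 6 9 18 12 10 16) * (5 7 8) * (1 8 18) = [0, 7, 2, 4, 15, 17, 9, 6, 5, 1, 16, 11, 10, 13, 14, 18, 8, 3, 12] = (1 7 6 9)(3 4 15 18 12 10 16 8 5 17)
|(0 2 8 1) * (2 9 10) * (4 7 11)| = 6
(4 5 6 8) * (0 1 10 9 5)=(0 1 10 9 5 6 8 4)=[1, 10, 2, 3, 0, 6, 8, 7, 4, 5, 9]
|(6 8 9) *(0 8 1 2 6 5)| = |(0 8 9 5)(1 2 6)| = 12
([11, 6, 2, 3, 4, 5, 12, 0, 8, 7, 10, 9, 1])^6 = [9, 1, 2, 3, 4, 5, 6, 11, 8, 0, 10, 7, 12]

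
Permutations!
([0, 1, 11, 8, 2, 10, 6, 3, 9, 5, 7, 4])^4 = (2 11 4)(3 10 9)(5 8 7)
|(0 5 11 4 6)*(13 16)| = 10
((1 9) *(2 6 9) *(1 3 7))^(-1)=(1 7 3 9 6 2)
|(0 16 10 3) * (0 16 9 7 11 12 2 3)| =|(0 9 7 11 12 2 3 16 10)| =9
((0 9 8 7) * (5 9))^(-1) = (0 7 8 9 5)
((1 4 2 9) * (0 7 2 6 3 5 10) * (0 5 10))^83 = (0 9 6 5 2 4 10 7 1 3)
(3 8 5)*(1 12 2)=(1 12 2)(3 8 5)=[0, 12, 1, 8, 4, 3, 6, 7, 5, 9, 10, 11, 2]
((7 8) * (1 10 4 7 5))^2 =(1 4 8)(5 10 7)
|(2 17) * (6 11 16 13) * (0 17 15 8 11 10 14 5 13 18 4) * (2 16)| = 20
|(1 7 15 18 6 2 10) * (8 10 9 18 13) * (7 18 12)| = |(1 18 6 2 9 12 7 15 13 8 10)| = 11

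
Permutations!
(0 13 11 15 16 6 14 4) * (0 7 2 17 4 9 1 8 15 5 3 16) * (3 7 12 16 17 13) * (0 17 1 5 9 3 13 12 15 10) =(0 13 11 9 5 7 2 12 16 6 14 3 1 8 10)(4 15 17) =[13, 8, 12, 1, 15, 7, 14, 2, 10, 5, 0, 9, 16, 11, 3, 17, 6, 4]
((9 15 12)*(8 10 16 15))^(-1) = ((8 10 16 15 12 9))^(-1) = (8 9 12 15 16 10)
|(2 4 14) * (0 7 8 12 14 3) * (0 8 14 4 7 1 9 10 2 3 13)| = |(0 1 9 10 2 7 14 3 8 12 4 13)| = 12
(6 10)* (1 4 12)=[0, 4, 2, 3, 12, 5, 10, 7, 8, 9, 6, 11, 1]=(1 4 12)(6 10)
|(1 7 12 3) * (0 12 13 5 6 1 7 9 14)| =|(0 12 3 7 13 5 6 1 9 14)| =10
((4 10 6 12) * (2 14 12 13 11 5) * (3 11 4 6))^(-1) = (2 5 11 3 10 4 13 6 12 14)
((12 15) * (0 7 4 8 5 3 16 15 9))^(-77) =(0 8 16 9 4 3 12 7 5 15)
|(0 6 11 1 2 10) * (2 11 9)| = |(0 6 9 2 10)(1 11)| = 10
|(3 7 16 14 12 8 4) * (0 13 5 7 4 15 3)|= |(0 13 5 7 16 14 12 8 15 3 4)|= 11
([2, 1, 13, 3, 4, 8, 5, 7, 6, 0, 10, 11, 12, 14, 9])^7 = (0 13 9 2 14)(5 8 6)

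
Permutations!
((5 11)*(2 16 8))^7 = (2 16 8)(5 11)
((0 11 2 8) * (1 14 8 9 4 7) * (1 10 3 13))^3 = (0 9 10 1)(2 7 13 8)(3 14 11 4)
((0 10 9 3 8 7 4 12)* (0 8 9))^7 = ((0 10)(3 9)(4 12 8 7))^7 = (0 10)(3 9)(4 7 8 12)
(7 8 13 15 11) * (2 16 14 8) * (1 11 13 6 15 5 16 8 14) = (1 11 7 2 8 6 15 13 5 16) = [0, 11, 8, 3, 4, 16, 15, 2, 6, 9, 10, 7, 12, 5, 14, 13, 1]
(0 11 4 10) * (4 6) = (0 11 6 4 10) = [11, 1, 2, 3, 10, 5, 4, 7, 8, 9, 0, 6]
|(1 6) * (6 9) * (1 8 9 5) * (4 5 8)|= |(1 8 9 6 4 5)|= 6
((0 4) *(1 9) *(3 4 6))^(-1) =(0 4 3 6)(1 9)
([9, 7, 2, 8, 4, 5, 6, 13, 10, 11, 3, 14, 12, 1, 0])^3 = (0 14 11 9)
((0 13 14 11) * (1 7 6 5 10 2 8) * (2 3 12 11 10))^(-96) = (0 14 3 11 13 10 12) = ((0 13 14 10 3 12 11)(1 7 6 5 2 8))^(-96)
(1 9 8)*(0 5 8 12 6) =(0 5 8 1 9 12 6) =[5, 9, 2, 3, 4, 8, 0, 7, 1, 12, 10, 11, 6]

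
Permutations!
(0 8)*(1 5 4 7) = (0 8)(1 5 4 7) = [8, 5, 2, 3, 7, 4, 6, 1, 0]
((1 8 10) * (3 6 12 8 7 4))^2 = ((1 7 4 3 6 12 8 10))^2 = (1 4 6 8)(3 12 10 7)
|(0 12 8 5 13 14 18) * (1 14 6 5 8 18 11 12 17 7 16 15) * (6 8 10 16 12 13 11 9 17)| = 16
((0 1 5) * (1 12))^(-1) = (0 5 1 12)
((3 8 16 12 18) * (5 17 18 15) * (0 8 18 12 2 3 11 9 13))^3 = (0 2 11)(3 9 8)(5 15 12 17)(13 16 18)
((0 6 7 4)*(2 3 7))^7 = (0 6 2 3 7 4)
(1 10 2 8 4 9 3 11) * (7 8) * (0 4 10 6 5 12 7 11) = (0 4 9 3)(1 6 5 12 7 8 10 2 11) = [4, 6, 11, 0, 9, 12, 5, 8, 10, 3, 2, 1, 7]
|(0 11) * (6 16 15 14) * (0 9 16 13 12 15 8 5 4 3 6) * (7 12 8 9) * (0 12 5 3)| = 60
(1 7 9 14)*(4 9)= [0, 7, 2, 3, 9, 5, 6, 4, 8, 14, 10, 11, 12, 13, 1]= (1 7 4 9 14)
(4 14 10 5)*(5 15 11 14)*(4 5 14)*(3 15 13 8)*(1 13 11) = [0, 13, 2, 15, 14, 5, 6, 7, 3, 9, 11, 4, 12, 8, 10, 1] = (1 13 8 3 15)(4 14 10 11)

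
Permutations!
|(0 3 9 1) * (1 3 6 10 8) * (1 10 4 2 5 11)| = |(0 6 4 2 5 11 1)(3 9)(8 10)| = 14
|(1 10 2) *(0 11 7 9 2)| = 7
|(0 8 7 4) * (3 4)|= 5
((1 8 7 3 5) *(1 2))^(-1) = (1 2 5 3 7 8)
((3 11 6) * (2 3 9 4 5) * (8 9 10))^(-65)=(2 4 8 6 3 5 9 10 11)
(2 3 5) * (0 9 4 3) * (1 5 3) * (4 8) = (0 9 8 4 1 5 2) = [9, 5, 0, 3, 1, 2, 6, 7, 4, 8]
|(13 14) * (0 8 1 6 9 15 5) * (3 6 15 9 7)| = |(0 8 1 15 5)(3 6 7)(13 14)| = 30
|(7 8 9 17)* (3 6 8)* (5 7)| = |(3 6 8 9 17 5 7)| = 7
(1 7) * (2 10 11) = [0, 7, 10, 3, 4, 5, 6, 1, 8, 9, 11, 2] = (1 7)(2 10 11)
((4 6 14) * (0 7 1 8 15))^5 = ((0 7 1 8 15)(4 6 14))^5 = (15)(4 14 6)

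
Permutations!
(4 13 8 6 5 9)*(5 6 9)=[0, 1, 2, 3, 13, 5, 6, 7, 9, 4, 10, 11, 12, 8]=(4 13 8 9)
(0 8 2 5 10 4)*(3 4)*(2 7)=(0 8 7 2 5 10 3 4)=[8, 1, 5, 4, 0, 10, 6, 2, 7, 9, 3]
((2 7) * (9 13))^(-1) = ((2 7)(9 13))^(-1) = (2 7)(9 13)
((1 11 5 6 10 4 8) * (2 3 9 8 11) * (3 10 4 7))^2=(1 10 3 8 2 7 9)(4 5)(6 11)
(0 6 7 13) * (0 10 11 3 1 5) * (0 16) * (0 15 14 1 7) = [6, 5, 2, 7, 4, 16, 0, 13, 8, 9, 11, 3, 12, 10, 1, 14, 15] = (0 6)(1 5 16 15 14)(3 7 13 10 11)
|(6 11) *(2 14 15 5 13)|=10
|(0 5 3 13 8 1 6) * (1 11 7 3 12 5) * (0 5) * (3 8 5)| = 21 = |(0 1 6 3 13 5 12)(7 8 11)|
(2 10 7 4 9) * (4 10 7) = (2 7 10 4 9) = [0, 1, 7, 3, 9, 5, 6, 10, 8, 2, 4]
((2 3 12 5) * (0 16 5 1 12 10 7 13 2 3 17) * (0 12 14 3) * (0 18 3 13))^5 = (0 10 18 16 7 3 5)(1 12 17 2 13 14)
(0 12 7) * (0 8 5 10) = (0 12 7 8 5 10) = [12, 1, 2, 3, 4, 10, 6, 8, 5, 9, 0, 11, 7]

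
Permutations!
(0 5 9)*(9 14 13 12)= [5, 1, 2, 3, 4, 14, 6, 7, 8, 0, 10, 11, 9, 12, 13]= (0 5 14 13 12 9)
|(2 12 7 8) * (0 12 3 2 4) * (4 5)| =|(0 12 7 8 5 4)(2 3)| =6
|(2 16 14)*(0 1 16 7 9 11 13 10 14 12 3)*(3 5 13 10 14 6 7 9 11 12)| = 12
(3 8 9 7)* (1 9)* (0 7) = (0 7 3 8 1 9) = [7, 9, 2, 8, 4, 5, 6, 3, 1, 0]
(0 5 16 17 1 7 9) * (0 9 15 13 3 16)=(0 5)(1 7 15 13 3 16 17)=[5, 7, 2, 16, 4, 0, 6, 15, 8, 9, 10, 11, 12, 3, 14, 13, 17, 1]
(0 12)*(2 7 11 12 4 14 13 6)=[4, 1, 7, 3, 14, 5, 2, 11, 8, 9, 10, 12, 0, 6, 13]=(0 4 14 13 6 2 7 11 12)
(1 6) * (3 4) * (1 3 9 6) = (3 4 9 6) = [0, 1, 2, 4, 9, 5, 3, 7, 8, 6]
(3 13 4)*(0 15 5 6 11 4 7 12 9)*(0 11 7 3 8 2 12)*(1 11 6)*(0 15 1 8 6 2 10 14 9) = (0 1 11 4 6 7 15 5 8 10 14 9 2 12)(3 13) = [1, 11, 12, 13, 6, 8, 7, 15, 10, 2, 14, 4, 0, 3, 9, 5]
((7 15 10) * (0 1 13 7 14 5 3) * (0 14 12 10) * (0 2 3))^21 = (0 7 3)(1 15 14)(2 5 13)(10 12)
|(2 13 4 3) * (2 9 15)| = 6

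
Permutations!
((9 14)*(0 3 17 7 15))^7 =((0 3 17 7 15)(9 14))^7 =(0 17 15 3 7)(9 14)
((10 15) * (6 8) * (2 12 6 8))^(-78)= ((2 12 6)(10 15))^(-78)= (15)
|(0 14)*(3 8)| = |(0 14)(3 8)| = 2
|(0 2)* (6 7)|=|(0 2)(6 7)|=2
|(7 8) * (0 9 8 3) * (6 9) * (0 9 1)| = |(0 6 1)(3 9 8 7)| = 12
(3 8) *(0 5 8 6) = [5, 1, 2, 6, 4, 8, 0, 7, 3] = (0 5 8 3 6)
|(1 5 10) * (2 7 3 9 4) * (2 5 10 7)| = |(1 10)(3 9 4 5 7)| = 10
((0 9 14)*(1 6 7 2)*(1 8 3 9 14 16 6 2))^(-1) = (0 14)(1 7 6 16 9 3 8 2)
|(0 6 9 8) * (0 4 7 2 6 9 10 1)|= 9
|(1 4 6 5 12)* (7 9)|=10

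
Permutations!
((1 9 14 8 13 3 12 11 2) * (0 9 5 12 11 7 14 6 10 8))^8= (0 2 6 5 8 7 3)(1 10 12 13 14 11 9)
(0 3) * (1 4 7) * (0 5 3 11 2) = (0 11 2)(1 4 7)(3 5) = [11, 4, 0, 5, 7, 3, 6, 1, 8, 9, 10, 2]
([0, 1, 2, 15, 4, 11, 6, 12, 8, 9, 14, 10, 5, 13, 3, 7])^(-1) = (3 14 10 11 5 12 7 15)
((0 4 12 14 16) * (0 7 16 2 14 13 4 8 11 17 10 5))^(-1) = ((0 8 11 17 10 5)(2 14)(4 12 13)(7 16))^(-1) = (0 5 10 17 11 8)(2 14)(4 13 12)(7 16)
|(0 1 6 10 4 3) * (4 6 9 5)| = 6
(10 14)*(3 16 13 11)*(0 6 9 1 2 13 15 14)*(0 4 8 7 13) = (0 6 9 1 2)(3 16 15 14 10 4 8 7 13 11) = [6, 2, 0, 16, 8, 5, 9, 13, 7, 1, 4, 3, 12, 11, 10, 14, 15]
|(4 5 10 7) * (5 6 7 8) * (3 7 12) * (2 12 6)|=15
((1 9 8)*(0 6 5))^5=(0 5 6)(1 8 9)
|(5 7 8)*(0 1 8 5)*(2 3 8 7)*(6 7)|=8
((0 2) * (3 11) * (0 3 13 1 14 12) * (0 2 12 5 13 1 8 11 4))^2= ((0 12 2 3 4)(1 14 5 13 8 11))^2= (0 2 4 12 3)(1 5 8)(11 14 13)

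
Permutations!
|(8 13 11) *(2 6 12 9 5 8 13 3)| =14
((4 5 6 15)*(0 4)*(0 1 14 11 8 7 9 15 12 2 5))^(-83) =((0 4)(1 14 11 8 7 9 15)(2 5 6 12))^(-83) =(0 4)(1 14 11 8 7 9 15)(2 5 6 12)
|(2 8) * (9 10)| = |(2 8)(9 10)| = 2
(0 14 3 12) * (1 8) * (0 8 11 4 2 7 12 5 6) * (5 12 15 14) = (0 5 6)(1 11 4 2 7 15 14 3 12 8) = [5, 11, 7, 12, 2, 6, 0, 15, 1, 9, 10, 4, 8, 13, 3, 14]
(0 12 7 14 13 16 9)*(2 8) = [12, 1, 8, 3, 4, 5, 6, 14, 2, 0, 10, 11, 7, 16, 13, 15, 9] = (0 12 7 14 13 16 9)(2 8)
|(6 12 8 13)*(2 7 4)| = |(2 7 4)(6 12 8 13)| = 12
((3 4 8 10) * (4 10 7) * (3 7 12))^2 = (3 7 8)(4 12 10)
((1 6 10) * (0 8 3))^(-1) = (0 3 8)(1 10 6)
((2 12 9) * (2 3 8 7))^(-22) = (2 9 8)(3 7 12)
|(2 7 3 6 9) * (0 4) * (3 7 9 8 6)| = 2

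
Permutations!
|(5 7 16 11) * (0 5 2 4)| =|(0 5 7 16 11 2 4)| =7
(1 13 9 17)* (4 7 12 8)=(1 13 9 17)(4 7 12 8)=[0, 13, 2, 3, 7, 5, 6, 12, 4, 17, 10, 11, 8, 9, 14, 15, 16, 1]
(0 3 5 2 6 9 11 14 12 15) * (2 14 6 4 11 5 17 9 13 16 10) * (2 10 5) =(0 3 17 9 2 4 11 6 13 16 5 14 12 15) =[3, 1, 4, 17, 11, 14, 13, 7, 8, 2, 10, 6, 15, 16, 12, 0, 5, 9]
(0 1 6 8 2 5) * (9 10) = [1, 6, 5, 3, 4, 0, 8, 7, 2, 10, 9] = (0 1 6 8 2 5)(9 10)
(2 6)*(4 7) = (2 6)(4 7) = [0, 1, 6, 3, 7, 5, 2, 4]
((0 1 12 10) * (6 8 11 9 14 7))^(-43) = ((0 1 12 10)(6 8 11 9 14 7))^(-43) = (0 1 12 10)(6 7 14 9 11 8)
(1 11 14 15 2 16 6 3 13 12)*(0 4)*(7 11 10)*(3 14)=[4, 10, 16, 13, 0, 5, 14, 11, 8, 9, 7, 3, 1, 12, 15, 2, 6]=(0 4)(1 10 7 11 3 13 12)(2 16 6 14 15)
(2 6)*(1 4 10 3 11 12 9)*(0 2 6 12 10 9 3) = (0 2 12 3 11 10)(1 4 9) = [2, 4, 12, 11, 9, 5, 6, 7, 8, 1, 0, 10, 3]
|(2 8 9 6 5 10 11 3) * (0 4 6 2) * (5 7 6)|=6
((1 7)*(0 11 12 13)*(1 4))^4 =(13)(1 7 4)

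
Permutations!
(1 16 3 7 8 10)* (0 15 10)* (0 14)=(0 15 10 1 16 3 7 8 14)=[15, 16, 2, 7, 4, 5, 6, 8, 14, 9, 1, 11, 12, 13, 0, 10, 3]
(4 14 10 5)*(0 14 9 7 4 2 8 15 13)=(0 14 10 5 2 8 15 13)(4 9 7)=[14, 1, 8, 3, 9, 2, 6, 4, 15, 7, 5, 11, 12, 0, 10, 13]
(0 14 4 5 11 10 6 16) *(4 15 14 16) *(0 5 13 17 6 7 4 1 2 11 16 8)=[8, 2, 11, 3, 13, 16, 1, 4, 0, 9, 7, 10, 12, 17, 15, 14, 5, 6]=(0 8)(1 2 11 10 7 4 13 17 6)(5 16)(14 15)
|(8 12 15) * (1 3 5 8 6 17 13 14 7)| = 11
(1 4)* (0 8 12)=[8, 4, 2, 3, 1, 5, 6, 7, 12, 9, 10, 11, 0]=(0 8 12)(1 4)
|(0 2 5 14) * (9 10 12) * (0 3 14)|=6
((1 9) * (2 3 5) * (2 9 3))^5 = ((1 3 5 9))^5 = (1 3 5 9)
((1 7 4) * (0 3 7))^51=(0 3 7 4 1)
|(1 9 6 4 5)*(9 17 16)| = 7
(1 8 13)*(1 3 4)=[0, 8, 2, 4, 1, 5, 6, 7, 13, 9, 10, 11, 12, 3]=(1 8 13 3 4)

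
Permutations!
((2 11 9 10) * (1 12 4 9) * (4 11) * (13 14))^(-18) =(14)(2 9)(4 10)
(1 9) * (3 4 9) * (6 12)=(1 3 4 9)(6 12)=[0, 3, 2, 4, 9, 5, 12, 7, 8, 1, 10, 11, 6]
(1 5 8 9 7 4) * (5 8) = [0, 8, 2, 3, 1, 5, 6, 4, 9, 7] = (1 8 9 7 4)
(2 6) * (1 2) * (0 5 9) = (0 5 9)(1 2 6) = [5, 2, 6, 3, 4, 9, 1, 7, 8, 0]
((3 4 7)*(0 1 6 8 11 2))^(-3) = (0 8)(1 11)(2 6)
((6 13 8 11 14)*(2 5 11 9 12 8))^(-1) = (2 13 6 14 11 5)(8 12 9)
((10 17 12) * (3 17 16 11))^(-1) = (3 11 16 10 12 17)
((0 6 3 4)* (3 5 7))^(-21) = (0 7)(3 6)(4 5)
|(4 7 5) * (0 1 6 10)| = |(0 1 6 10)(4 7 5)| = 12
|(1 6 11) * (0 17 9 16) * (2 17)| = |(0 2 17 9 16)(1 6 11)| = 15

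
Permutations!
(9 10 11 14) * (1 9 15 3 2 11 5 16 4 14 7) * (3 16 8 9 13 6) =(1 13 6 3 2 11 7)(4 14 15 16)(5 8 9 10) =[0, 13, 11, 2, 14, 8, 3, 1, 9, 10, 5, 7, 12, 6, 15, 16, 4]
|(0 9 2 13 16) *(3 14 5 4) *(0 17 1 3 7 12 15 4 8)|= 44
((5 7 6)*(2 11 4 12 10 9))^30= ((2 11 4 12 10 9)(5 7 6))^30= (12)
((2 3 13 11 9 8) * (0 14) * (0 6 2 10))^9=(0 10 8 9 11 13 3 2 6 14)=((0 14 6 2 3 13 11 9 8 10))^9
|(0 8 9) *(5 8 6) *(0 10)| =6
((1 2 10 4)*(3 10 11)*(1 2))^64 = ((2 11 3 10 4))^64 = (2 4 10 3 11)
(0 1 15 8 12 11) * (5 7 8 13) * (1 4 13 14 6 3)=(0 4 13 5 7 8 12 11)(1 15 14 6 3)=[4, 15, 2, 1, 13, 7, 3, 8, 12, 9, 10, 0, 11, 5, 6, 14]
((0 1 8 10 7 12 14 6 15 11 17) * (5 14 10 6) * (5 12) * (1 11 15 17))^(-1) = (0 17 6 8 1 11)(5 7 10 12 14) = ((0 11 1 8 6 17)(5 14 12 10 7))^(-1)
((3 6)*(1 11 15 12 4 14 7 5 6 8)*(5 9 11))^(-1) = ((1 5 6 3 8)(4 14 7 9 11 15 12))^(-1) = (1 8 3 6 5)(4 12 15 11 9 7 14)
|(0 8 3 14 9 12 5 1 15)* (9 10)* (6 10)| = 11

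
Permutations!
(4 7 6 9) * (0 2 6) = (0 2 6 9 4 7) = [2, 1, 6, 3, 7, 5, 9, 0, 8, 4]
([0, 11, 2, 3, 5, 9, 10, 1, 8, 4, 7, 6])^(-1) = (1 7 10 6 11)(4 9 5)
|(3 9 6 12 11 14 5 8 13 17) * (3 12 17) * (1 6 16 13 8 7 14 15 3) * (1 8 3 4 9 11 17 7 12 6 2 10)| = 24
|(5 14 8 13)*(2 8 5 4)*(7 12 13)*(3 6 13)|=|(2 8 7 12 3 6 13 4)(5 14)|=8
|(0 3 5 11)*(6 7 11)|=6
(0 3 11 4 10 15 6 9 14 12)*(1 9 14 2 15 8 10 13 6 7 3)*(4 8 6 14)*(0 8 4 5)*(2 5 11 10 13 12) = (0 1 9 5)(2 15 7 3 10 6 11 4 12 8 13 14) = [1, 9, 15, 10, 12, 0, 11, 3, 13, 5, 6, 4, 8, 14, 2, 7]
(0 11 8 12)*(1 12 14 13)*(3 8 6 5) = (0 11 6 5 3 8 14 13 1 12) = [11, 12, 2, 8, 4, 3, 5, 7, 14, 9, 10, 6, 0, 1, 13]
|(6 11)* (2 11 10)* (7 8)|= 4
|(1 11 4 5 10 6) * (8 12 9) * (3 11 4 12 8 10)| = 9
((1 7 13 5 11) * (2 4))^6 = (1 7 13 5 11)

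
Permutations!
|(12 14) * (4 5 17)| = 6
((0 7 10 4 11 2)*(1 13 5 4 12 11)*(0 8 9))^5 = ((0 7 10 12 11 2 8 9)(1 13 5 4))^5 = (0 2 10 9 11 7 8 12)(1 13 5 4)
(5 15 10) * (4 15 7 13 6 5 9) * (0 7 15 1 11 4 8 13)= (0 7)(1 11 4)(5 15 10 9 8 13 6)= [7, 11, 2, 3, 1, 15, 5, 0, 13, 8, 9, 4, 12, 6, 14, 10]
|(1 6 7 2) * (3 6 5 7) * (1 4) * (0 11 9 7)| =|(0 11 9 7 2 4 1 5)(3 6)| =8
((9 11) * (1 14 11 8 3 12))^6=((1 14 11 9 8 3 12))^6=(1 12 3 8 9 11 14)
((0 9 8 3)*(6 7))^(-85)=(0 3 8 9)(6 7)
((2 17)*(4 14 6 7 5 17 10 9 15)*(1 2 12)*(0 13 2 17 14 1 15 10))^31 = ((0 13 2)(1 17 12 15 4)(5 14 6 7)(9 10))^31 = (0 13 2)(1 17 12 15 4)(5 7 6 14)(9 10)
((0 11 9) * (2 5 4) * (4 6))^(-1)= ((0 11 9)(2 5 6 4))^(-1)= (0 9 11)(2 4 6 5)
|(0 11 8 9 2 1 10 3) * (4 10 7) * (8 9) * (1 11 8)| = 21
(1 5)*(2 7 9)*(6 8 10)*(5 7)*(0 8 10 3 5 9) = (0 8 3 5 1 7)(2 9)(6 10) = [8, 7, 9, 5, 4, 1, 10, 0, 3, 2, 6]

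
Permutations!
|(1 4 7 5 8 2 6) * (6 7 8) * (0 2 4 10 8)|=|(0 2 7 5 6 1 10 8 4)|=9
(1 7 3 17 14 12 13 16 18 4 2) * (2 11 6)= (1 7 3 17 14 12 13 16 18 4 11 6 2)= [0, 7, 1, 17, 11, 5, 2, 3, 8, 9, 10, 6, 13, 16, 12, 15, 18, 14, 4]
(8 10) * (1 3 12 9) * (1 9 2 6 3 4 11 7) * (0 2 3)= (0 2 6)(1 4 11 7)(3 12)(8 10)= [2, 4, 6, 12, 11, 5, 0, 1, 10, 9, 8, 7, 3]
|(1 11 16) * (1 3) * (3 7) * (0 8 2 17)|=|(0 8 2 17)(1 11 16 7 3)|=20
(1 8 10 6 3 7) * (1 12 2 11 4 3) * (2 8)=[0, 2, 11, 7, 3, 5, 1, 12, 10, 9, 6, 4, 8]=(1 2 11 4 3 7 12 8 10 6)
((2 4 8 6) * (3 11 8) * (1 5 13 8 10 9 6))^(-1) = ((1 5 13 8)(2 4 3 11 10 9 6))^(-1) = (1 8 13 5)(2 6 9 10 11 3 4)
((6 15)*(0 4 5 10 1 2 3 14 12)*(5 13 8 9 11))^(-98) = (15)(0 5 12 11 14 9 3 8 2 13 1 4 10)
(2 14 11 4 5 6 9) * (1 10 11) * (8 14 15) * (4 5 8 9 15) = (1 10 11 5 6 15 9 2 4 8 14) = [0, 10, 4, 3, 8, 6, 15, 7, 14, 2, 11, 5, 12, 13, 1, 9]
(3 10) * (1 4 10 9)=(1 4 10 3 9)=[0, 4, 2, 9, 10, 5, 6, 7, 8, 1, 3]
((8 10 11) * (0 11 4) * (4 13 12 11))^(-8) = (8 13 11 10 12)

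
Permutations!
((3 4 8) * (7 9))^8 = (9)(3 8 4)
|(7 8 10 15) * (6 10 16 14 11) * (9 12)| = 8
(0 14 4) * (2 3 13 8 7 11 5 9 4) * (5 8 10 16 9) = (0 14 2 3 13 10 16 9 4)(7 11 8) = [14, 1, 3, 13, 0, 5, 6, 11, 7, 4, 16, 8, 12, 10, 2, 15, 9]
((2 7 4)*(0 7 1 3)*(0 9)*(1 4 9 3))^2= (0 9 7)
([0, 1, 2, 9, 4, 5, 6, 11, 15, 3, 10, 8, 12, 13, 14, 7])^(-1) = (3 9)(7 15 8 11)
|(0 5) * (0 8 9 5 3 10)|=3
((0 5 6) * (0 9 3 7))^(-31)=((0 5 6 9 3 7))^(-31)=(0 7 3 9 6 5)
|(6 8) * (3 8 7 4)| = 5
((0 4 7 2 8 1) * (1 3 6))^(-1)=(0 1 6 3 8 2 7 4)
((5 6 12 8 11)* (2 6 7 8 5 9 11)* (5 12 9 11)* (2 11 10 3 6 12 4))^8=(2 4 12)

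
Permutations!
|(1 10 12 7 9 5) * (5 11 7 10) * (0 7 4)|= |(0 7 9 11 4)(1 5)(10 12)|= 10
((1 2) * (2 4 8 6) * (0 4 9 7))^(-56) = ((0 4 8 6 2 1 9 7))^(-56) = (9)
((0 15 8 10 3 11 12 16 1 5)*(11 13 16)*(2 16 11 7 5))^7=(0 12 3 15 7 13 8 5 11 10)(1 2 16)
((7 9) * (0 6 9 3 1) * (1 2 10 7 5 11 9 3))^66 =(11)(0 2 1 3 7 6 10)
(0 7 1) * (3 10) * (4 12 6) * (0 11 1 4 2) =(0 7 4 12 6 2)(1 11)(3 10) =[7, 11, 0, 10, 12, 5, 2, 4, 8, 9, 3, 1, 6]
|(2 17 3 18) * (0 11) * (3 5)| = |(0 11)(2 17 5 3 18)| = 10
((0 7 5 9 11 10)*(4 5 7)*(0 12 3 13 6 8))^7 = ((0 4 5 9 11 10 12 3 13 6 8))^7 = (0 3 9 8 12 5 6 10 4 13 11)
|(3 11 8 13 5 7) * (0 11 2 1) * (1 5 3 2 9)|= |(0 11 8 13 3 9 1)(2 5 7)|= 21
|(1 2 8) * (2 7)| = |(1 7 2 8)| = 4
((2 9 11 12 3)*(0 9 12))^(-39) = ((0 9 11)(2 12 3))^(-39) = (12)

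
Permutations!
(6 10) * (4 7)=[0, 1, 2, 3, 7, 5, 10, 4, 8, 9, 6]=(4 7)(6 10)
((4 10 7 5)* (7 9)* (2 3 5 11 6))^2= ((2 3 5 4 10 9 7 11 6))^2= (2 5 10 7 6 3 4 9 11)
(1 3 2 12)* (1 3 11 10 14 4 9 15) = (1 11 10 14 4 9 15)(2 12 3) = [0, 11, 12, 2, 9, 5, 6, 7, 8, 15, 14, 10, 3, 13, 4, 1]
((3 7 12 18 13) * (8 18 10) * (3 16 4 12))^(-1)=((3 7)(4 12 10 8 18 13 16))^(-1)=(3 7)(4 16 13 18 8 10 12)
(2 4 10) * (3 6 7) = (2 4 10)(3 6 7) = [0, 1, 4, 6, 10, 5, 7, 3, 8, 9, 2]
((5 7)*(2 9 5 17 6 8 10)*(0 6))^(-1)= (0 17 7 5 9 2 10 8 6)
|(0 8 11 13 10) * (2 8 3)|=7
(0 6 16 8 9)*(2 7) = (0 6 16 8 9)(2 7) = [6, 1, 7, 3, 4, 5, 16, 2, 9, 0, 10, 11, 12, 13, 14, 15, 8]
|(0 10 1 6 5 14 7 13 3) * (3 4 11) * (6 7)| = 24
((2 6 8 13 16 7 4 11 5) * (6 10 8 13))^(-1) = (2 5 11 4 7 16 13 6 8 10)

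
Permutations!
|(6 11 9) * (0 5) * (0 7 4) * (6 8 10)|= |(0 5 7 4)(6 11 9 8 10)|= 20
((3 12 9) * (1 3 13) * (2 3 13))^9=((1 13)(2 3 12 9))^9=(1 13)(2 3 12 9)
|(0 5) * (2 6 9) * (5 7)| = 3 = |(0 7 5)(2 6 9)|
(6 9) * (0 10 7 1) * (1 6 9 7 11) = (0 10 11 1)(6 7) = [10, 0, 2, 3, 4, 5, 7, 6, 8, 9, 11, 1]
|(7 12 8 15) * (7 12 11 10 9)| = 12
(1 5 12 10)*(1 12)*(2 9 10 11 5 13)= (1 13 2 9 10 12 11 5)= [0, 13, 9, 3, 4, 1, 6, 7, 8, 10, 12, 5, 11, 2]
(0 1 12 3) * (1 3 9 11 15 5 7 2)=(0 3)(1 12 9 11 15 5 7 2)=[3, 12, 1, 0, 4, 7, 6, 2, 8, 11, 10, 15, 9, 13, 14, 5]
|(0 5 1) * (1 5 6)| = 3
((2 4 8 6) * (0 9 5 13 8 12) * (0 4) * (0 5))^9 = ((0 9)(2 5 13 8 6)(4 12))^9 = (0 9)(2 6 8 13 5)(4 12)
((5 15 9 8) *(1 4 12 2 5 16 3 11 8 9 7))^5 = (1 15 2 4 7 5 12)(3 11 8 16) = ((1 4 12 2 5 15 7)(3 11 8 16))^5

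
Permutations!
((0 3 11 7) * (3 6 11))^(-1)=(0 7 11 6)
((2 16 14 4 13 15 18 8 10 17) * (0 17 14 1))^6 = ((0 17 2 16 1)(4 13 15 18 8 10 14))^6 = (0 17 2 16 1)(4 14 10 8 18 15 13)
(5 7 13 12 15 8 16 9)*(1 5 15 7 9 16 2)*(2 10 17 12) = (1 5 9 15 8 10 17 12 7 13 2) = [0, 5, 1, 3, 4, 9, 6, 13, 10, 15, 17, 11, 7, 2, 14, 8, 16, 12]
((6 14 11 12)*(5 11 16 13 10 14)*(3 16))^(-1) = (3 14 10 13 16)(5 6 12 11)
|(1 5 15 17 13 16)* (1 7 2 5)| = 7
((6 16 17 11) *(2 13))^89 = (2 13)(6 16 17 11)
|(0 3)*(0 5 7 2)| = 5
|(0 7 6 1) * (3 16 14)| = |(0 7 6 1)(3 16 14)| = 12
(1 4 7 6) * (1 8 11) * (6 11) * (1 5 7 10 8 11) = [0, 4, 2, 3, 10, 7, 11, 1, 6, 9, 8, 5] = (1 4 10 8 6 11 5 7)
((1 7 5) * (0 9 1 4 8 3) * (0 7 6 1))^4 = ((0 9)(1 6)(3 7 5 4 8))^4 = (9)(3 8 4 5 7)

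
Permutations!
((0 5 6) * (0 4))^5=((0 5 6 4))^5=(0 5 6 4)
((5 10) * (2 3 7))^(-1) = (2 7 3)(5 10)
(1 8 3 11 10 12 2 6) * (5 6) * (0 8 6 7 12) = (0 8 3 11 10)(1 6)(2 5 7 12) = [8, 6, 5, 11, 4, 7, 1, 12, 3, 9, 0, 10, 2]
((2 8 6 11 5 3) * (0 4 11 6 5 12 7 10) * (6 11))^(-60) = ((0 4 6 11 12 7 10)(2 8 5 3))^(-60) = (0 11 10 6 7 4 12)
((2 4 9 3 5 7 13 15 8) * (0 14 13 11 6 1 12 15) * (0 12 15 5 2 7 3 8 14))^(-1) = (1 6 11 7 8 9 4 2 3 5 12 13 14 15)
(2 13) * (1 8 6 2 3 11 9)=(1 8 6 2 13 3 11 9)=[0, 8, 13, 11, 4, 5, 2, 7, 6, 1, 10, 9, 12, 3]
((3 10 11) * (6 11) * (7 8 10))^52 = (3 6 8)(7 11 10)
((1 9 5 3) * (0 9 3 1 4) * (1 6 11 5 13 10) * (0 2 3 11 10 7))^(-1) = (0 7 13 9)(1 10 6 5 11)(2 4 3)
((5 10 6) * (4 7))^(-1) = (4 7)(5 6 10)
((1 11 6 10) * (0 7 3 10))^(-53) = (0 10 6 3 11 7 1)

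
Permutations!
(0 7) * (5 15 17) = (0 7)(5 15 17) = [7, 1, 2, 3, 4, 15, 6, 0, 8, 9, 10, 11, 12, 13, 14, 17, 16, 5]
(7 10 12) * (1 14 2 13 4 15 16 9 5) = (1 14 2 13 4 15 16 9 5)(7 10 12) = [0, 14, 13, 3, 15, 1, 6, 10, 8, 5, 12, 11, 7, 4, 2, 16, 9]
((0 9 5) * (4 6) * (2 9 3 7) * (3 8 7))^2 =((0 8 7 2 9 5)(4 6))^2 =(0 7 9)(2 5 8)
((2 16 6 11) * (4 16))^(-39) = ((2 4 16 6 11))^(-39) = (2 4 16 6 11)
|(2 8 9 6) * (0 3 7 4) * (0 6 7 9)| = |(0 3 9 7 4 6 2 8)| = 8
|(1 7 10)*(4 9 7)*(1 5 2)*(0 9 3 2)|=20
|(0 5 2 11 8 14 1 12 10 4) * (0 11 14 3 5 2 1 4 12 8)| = 20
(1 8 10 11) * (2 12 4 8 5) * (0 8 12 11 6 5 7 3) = (0 8 10 6 5 2 11 1 7 3)(4 12) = [8, 7, 11, 0, 12, 2, 5, 3, 10, 9, 6, 1, 4]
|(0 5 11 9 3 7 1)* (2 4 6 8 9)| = 11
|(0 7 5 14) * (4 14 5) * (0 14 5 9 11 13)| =7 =|(14)(0 7 4 5 9 11 13)|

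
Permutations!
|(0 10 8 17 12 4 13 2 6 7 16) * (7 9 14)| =|(0 10 8 17 12 4 13 2 6 9 14 7 16)| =13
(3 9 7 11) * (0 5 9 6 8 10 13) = (0 5 9 7 11 3 6 8 10 13) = [5, 1, 2, 6, 4, 9, 8, 11, 10, 7, 13, 3, 12, 0]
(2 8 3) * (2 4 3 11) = [0, 1, 8, 4, 3, 5, 6, 7, 11, 9, 10, 2] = (2 8 11)(3 4)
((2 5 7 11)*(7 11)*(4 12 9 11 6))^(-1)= ((2 5 6 4 12 9 11))^(-1)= (2 11 9 12 4 6 5)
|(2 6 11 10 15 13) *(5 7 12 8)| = |(2 6 11 10 15 13)(5 7 12 8)| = 12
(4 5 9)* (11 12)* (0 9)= (0 9 4 5)(11 12)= [9, 1, 2, 3, 5, 0, 6, 7, 8, 4, 10, 12, 11]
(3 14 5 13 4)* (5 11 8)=(3 14 11 8 5 13 4)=[0, 1, 2, 14, 3, 13, 6, 7, 5, 9, 10, 8, 12, 4, 11]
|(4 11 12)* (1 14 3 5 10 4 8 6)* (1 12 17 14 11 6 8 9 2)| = 12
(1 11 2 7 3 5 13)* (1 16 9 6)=(1 11 2 7 3 5 13 16 9 6)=[0, 11, 7, 5, 4, 13, 1, 3, 8, 6, 10, 2, 12, 16, 14, 15, 9]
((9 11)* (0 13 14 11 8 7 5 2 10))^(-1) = (0 10 2 5 7 8 9 11 14 13)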